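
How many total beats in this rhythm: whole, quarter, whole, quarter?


Solution.
Beat values:
  whole = 4 beats
  quarter = 1 beat
  whole = 4 beats
  quarter = 1 beat
Sum = 4 + 1 + 4 + 1
= 10 beats


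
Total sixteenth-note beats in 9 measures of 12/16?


Solution.
Time signature 12/16: the bottom number 16 means the sixteenth note gets one count
The top number 12 means 12 sixteenth-note beats per measure
Total = 12 × 9 measures
= 108 sixteenth-note beats


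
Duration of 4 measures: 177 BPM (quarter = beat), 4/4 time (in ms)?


Reasoning:
Quarter-note beat duration = 60000 / 177 ms
Beats per measure (4/4) = 4
One measure = 4 × 60000 / 177 = 240000 / 177 ms
4 measures = 4 × 240000 / 177 = 960000 / 177
= 5423.7 ms


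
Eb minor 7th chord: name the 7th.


Solution.
Minor 7th chord = root + minor 3rd + perfect 5th + minor 7th
Seventh chords stack in thirds, so the letter names are E-G-B-D
Root: Eb
Minor 3rd above Eb: Gb
Perfect 5th above Eb: Bb
Minor 7th above Eb: Db
The 7th = Db


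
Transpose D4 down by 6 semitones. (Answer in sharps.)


Solution.
D4: chromatic position 2 in octave 4 → absolute = 4×12 + 2 = 50
Transpose down 6: 50 - 6 = 44
44 = 3×12 + 8 → G# in octave 3
Result = G#3


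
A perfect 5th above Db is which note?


Reasoning:
A 5th spans 5 letter names, so from D we land on A
A perfect 5th = 7 semitones above Db
Spell A at that pitch: Ab
= Ab


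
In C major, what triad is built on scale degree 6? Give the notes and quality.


C major scale: C D E F G A B
Diatonic triad on degree 6 stacks scale notes 6, 1, 3: A C E
A→C = 3 semitones; A→E = 7 semitones → minor triad
= A C E (minor)


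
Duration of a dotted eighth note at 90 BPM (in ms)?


Let's work it out.
One quarter-note beat = 60000 / BPM = 60000 / 90 ms
Dotted eighth note = 3/4 × quarter note
Duration = 3/4 × 60000 / 90 = 45000 / 90
= 500.0 ms


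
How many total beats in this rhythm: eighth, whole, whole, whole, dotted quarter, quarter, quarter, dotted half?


Let's work it out.
Beat values:
  eighth = 0.5 beats
  whole = 4 beats
  whole = 4 beats
  whole = 4 beats
  dotted quarter = 1.5 beats
  quarter = 1 beat
  quarter = 1 beat
  dotted half = 3 beats
Sum = 0.5 + 4 + 4 + 4 + 1.5 + 1 + 1 + 3
= 19 beats


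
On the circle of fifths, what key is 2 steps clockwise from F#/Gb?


Each clockwise step on the circle of fifths moves up a perfect 5th
From F#/Gb: F#/Gb → Db → Ab
= Ab


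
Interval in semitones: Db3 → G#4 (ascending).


Absolute semitone position = octave×12 + chromatic position
Db3: 3×12 + 1 = 37
G#4: 4×12 + 8 = 56
Difference = 56 - 37 = 19
= 19 semitones


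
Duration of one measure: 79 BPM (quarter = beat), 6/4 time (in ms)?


Step by step:
Quarter-note beat duration = 60000 / 79 ms
Beats per measure (6/4) = 6
One measure = 6 × 60000 / 79 = 360000 / 79 ms
= 4557.0 ms


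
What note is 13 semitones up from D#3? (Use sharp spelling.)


Working:
D#3: chromatic position 3 in octave 3 → absolute = 3×12 + 3 = 39
Transpose up 13: 39 + 13 = 52
52 = 4×12 + 4 → E in octave 4
Result = E4


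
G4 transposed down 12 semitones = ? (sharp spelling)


G4: chromatic position 7 in octave 4 → absolute = 4×12 + 7 = 55
Transpose down 12: 55 - 12 = 43
43 = 3×12 + 7 → G in octave 3
Result = G3


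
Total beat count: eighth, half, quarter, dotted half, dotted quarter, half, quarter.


Let's work it out.
Beat values:
  eighth = 0.5 beats
  half = 2 beats
  quarter = 1 beat
  dotted half = 3 beats
  dotted quarter = 1.5 beats
  half = 2 beats
  quarter = 1 beat
Sum = 0.5 + 2 + 1 + 3 + 1.5 + 2 + 1
= 11 beats


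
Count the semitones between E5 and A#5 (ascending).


Solution.
Absolute semitone position = octave×12 + chromatic position
E5: 5×12 + 4 = 64
A#5: 5×12 + 10 = 70
Difference = 70 - 64 = 6
= 6 semitones


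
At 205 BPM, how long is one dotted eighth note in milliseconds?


Solution.
One quarter-note beat = 60000 / BPM = 60000 / 205 ms
Dotted eighth note = 3/4 × quarter note
Duration = 3/4 × 60000 / 205 = 45000 / 205
= 219.5 ms


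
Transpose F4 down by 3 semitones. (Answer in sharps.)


Reasoning:
F4: chromatic position 5 in octave 4 → absolute = 4×12 + 5 = 53
Transpose down 3: 53 - 3 = 50
50 = 4×12 + 2 → D in octave 4
Result = D4


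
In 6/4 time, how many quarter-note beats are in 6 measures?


Time signature 6/4: the bottom number 4 means the quarter note gets one count
The top number 6 means 6 quarter-note beats per measure
Total = 6 × 6 measures
= 36 quarter-note beats


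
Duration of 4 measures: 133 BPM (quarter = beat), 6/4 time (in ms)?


Step by step:
Quarter-note beat duration = 60000 / 133 ms
Beats per measure (6/4) = 6
One measure = 6 × 60000 / 133 = 360000 / 133 ms
4 measures = 4 × 360000 / 133 = 1440000 / 133
= 10827.1 ms


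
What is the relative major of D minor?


Let's work it out.
The relative major shares the key signature and is a minor 3rd above the minor tonic
A minor 3rd above D is F
→ relative major of D minor is F major
= F major


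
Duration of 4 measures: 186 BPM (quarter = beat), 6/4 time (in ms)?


Quarter-note beat duration = 60000 / 186 ms
Beats per measure (6/4) = 6
One measure = 6 × 60000 / 186 = 360000 / 186 ms
4 measures = 4 × 360000 / 186 = 1440000 / 186
= 7741.9 ms


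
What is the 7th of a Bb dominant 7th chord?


Working:
Dominant 7th chord = root + major 3rd + perfect 5th + minor 7th
Seventh chords stack in thirds, so the letter names are B-D-F-A
Root: Bb
Major 3rd above Bb: D
Perfect 5th above Bb: F
Minor 7th above Bb: Ab
The 7th = Ab


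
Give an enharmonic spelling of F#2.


Enharmonic notes sound the same pitch but are spelled with different letter names
F# and Gb name the same pitch class
= Gb2


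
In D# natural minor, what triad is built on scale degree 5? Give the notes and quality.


D# natural minor scale: D# E# F# G# A# B C#
Diatonic triad on degree 5 stacks scale notes 5, 7, 2: A# C# E#
A#→C# = 3 semitones; A#→E# = 7 semitones → minor triad
= A# C# E# (minor)


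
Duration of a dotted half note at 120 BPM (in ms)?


Solution.
One quarter-note beat = 60000 / BPM = 60000 / 120 ms
Dotted half note = 3 × quarter note
Duration = 3 × 60000 / 120 = 180000 / 120
= 1500.0 ms


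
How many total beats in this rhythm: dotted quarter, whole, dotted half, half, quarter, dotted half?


Solution.
Beat values:
  dotted quarter = 1.5 beats
  whole = 4 beats
  dotted half = 3 beats
  half = 2 beats
  quarter = 1 beat
  dotted half = 3 beats
Sum = 1.5 + 4 + 3 + 2 + 1 + 3
= 14.5 beats


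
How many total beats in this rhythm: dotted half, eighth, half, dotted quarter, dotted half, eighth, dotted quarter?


Let's work it out.
Beat values:
  dotted half = 3 beats
  eighth = 0.5 beats
  half = 2 beats
  dotted quarter = 1.5 beats
  dotted half = 3 beats
  eighth = 0.5 beats
  dotted quarter = 1.5 beats
Sum = 3 + 0.5 + 2 + 1.5 + 3 + 0.5 + 1.5
= 12 beats


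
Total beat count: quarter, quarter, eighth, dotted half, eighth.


Beat values:
  quarter = 1 beat
  quarter = 1 beat
  eighth = 0.5 beats
  dotted half = 3 beats
  eighth = 0.5 beats
Sum = 1 + 1 + 0.5 + 3 + 0.5
= 6 beats


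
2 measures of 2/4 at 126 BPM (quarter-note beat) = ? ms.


Working:
Quarter-note beat duration = 60000 / 126 ms
Beats per measure (2/4) = 2
One measure = 2 × 60000 / 126 = 120000 / 126 ms
2 measures = 2 × 120000 / 126 = 240000 / 126
= 1904.8 ms


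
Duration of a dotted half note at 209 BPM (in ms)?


One quarter-note beat = 60000 / BPM = 60000 / 209 ms
Dotted half note = 3 × quarter note
Duration = 3 × 60000 / 209 = 180000 / 209
= 861.2 ms


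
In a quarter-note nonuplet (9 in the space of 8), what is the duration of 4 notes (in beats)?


Solution.
Nonuplet: 9 notes occupy the space of 8 quarter notes
Space = 8 × 1 = 8 beats
Each nonuplet note = 8 / 9 = 8/9 beats
4 notes = 4 × 8/9 = 32/9
= 32/9 beats


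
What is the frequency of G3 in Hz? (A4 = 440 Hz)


Reasoning:
f = 440 × 2^(n/12) where n = semitones from A4
G3: -14 semitones from A4
f = 440 × 2^(-14/12)
f = 196.00 Hz


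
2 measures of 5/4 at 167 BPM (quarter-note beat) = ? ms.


Reasoning:
Quarter-note beat duration = 60000 / 167 ms
Beats per measure (5/4) = 5
One measure = 5 × 60000 / 167 = 300000 / 167 ms
2 measures = 2 × 300000 / 167 = 600000 / 167
= 3592.8 ms


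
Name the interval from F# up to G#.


Letter names: F → G spans 2 letter names → a 2nd
Semitones: F# → G# = 2 half-steps
A 2nd of 2 semitones is a major 2nd
= major 2nd


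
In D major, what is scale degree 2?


Let's work it out.
Major scale pattern: W-W-H-W-W-W-H (2-2-1-2-2-2-1 semitones)
Starting from D:
  D + 2 semitones → E
  E + 2 semitones → F#
  F# + 1 semitone → G
  G + 2 semitones → A
  A + 2 semitones → B
  B + 2 semitones → C#
  C# + 1 semitone → D
Scale: D E F# G A B C#
Degree 2 = E


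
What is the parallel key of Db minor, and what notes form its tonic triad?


Parallel keys share the same tonic but differ in mode
Db minor → parallel is Db major
Tonic triad of Db major = Db F Ab
= Db major; triad = Db F Ab


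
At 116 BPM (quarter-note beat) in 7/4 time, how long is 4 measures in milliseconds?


Step by step:
Quarter-note beat duration = 60000 / 116 ms
Beats per measure (7/4) = 7
One measure = 7 × 60000 / 116 = 420000 / 116 ms
4 measures = 4 × 420000 / 116 = 1680000 / 116
= 14482.8 ms


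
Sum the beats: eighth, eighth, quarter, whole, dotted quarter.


Let's work it out.
Beat values:
  eighth = 0.5 beats
  eighth = 0.5 beats
  quarter = 1 beat
  whole = 4 beats
  dotted quarter = 1.5 beats
Sum = 0.5 + 0.5 + 1 + 4 + 1.5
= 7.5 beats


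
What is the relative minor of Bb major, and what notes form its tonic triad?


The relative minor shares the major's key signature and starts on its 6th degree
6th degree = a major 6th above the tonic; a major 6th above Bb is G
→ relative minor of Bb major is G minor
Tonic triad of G minor = root + minor 3rd + perfect 5th = G Bb D
= G minor; triad = G Bb D


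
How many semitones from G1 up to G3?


Let's work it out.
Absolute semitone position = octave×12 + chromatic position
G1: 1×12 + 7 = 19
G3: 3×12 + 7 = 43
Difference = 43 - 19 = 24
= 24 semitones


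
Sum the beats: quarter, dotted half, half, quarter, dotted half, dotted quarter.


Let's work it out.
Beat values:
  quarter = 1 beat
  dotted half = 3 beats
  half = 2 beats
  quarter = 1 beat
  dotted half = 3 beats
  dotted quarter = 1.5 beats
Sum = 1 + 3 + 2 + 1 + 3 + 1.5
= 11.5 beats


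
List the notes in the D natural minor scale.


Natural minor scale pattern: W-H-W-W-H-W-W (2-1-2-2-1-2-2 semitones)
Starting from D:
  D + 2 semitones → E
  E + 1 semitone → F
  F + 2 semitones → G
  G + 2 semitones → A
  A + 1 semitone → Bb
  Bb + 2 semitones → C
  C + 2 semitones → D
Scale = D E F G A Bb C


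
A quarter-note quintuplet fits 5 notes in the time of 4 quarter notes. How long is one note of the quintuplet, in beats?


Solution.
Quintuplet: 5 notes occupy the space of 4 quarter notes
Space = 4 × 1 = 4 beats
Each quintuplet note = 4 / 5 = 4/5 beats
= 4/5 beats


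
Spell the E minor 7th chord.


Working:
Minor 7th chord = root + minor 3rd + perfect 5th + minor 7th
Seventh chords stack in thirds, so the letter names are E-G-B-D
Root: E
Minor 3rd above E: G
Perfect 5th above E: B
Minor 7th above E: D
Chord = E G B D


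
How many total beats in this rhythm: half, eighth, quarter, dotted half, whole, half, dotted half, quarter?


Let's work it out.
Beat values:
  half = 2 beats
  eighth = 0.5 beats
  quarter = 1 beat
  dotted half = 3 beats
  whole = 4 beats
  half = 2 beats
  dotted half = 3 beats
  quarter = 1 beat
Sum = 2 + 0.5 + 1 + 3 + 4 + 2 + 3 + 1
= 16.5 beats


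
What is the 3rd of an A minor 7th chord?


Minor 7th chord = root + minor 3rd + perfect 5th + minor 7th
Seventh chords stack in thirds, so the letter names are A-C-E-G
Root: A
Minor 3rd above A: C
Perfect 5th above A: E
Minor 7th above A: G
The 3rd = C


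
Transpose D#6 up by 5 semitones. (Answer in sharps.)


Reasoning:
D#6: chromatic position 3 in octave 6 → absolute = 6×12 + 3 = 75
Transpose up 5: 75 + 5 = 80
80 = 6×12 + 8 → G# in octave 6
Result = G#6


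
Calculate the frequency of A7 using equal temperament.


f = 440 × 2^(n/12) where n = semitones from A4
A7: 36 semitones from A4
f = 440 × 2^(36/12)
f = 3520.00 Hz


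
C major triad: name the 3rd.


Let's work it out.
Major triad = root + major 3rd (4 semitones) + perfect 5th (7 semitones)
A triad on C stacks thirds, so the chord tones use letter names C-E-G
Root: C
Major 3rd above C: E
Perfect 5th above C: G
The 3rd = E


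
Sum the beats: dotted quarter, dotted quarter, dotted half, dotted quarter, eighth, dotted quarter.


Let's work it out.
Beat values:
  dotted quarter = 1.5 beats
  dotted quarter = 1.5 beats
  dotted half = 3 beats
  dotted quarter = 1.5 beats
  eighth = 0.5 beats
  dotted quarter = 1.5 beats
Sum = 1.5 + 1.5 + 3 + 1.5 + 0.5 + 1.5
= 9.5 beats


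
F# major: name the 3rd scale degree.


Let's work it out.
Major scale pattern: W-W-H-W-W-W-H (2-2-1-2-2-2-1 semitones)
Starting from F#:
  F# + 2 semitones → G#
  G# + 2 semitones → A#
  A# + 1 semitone → B
  B + 2 semitones → C#
  C# + 2 semitones → D#
  D# + 2 semitones → E#
  E# + 1 semitone → F#
Scale: F# G# A# B C# D# E#
Degree 3 = A#


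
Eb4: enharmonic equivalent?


Enharmonic notes sound the same pitch but are spelled with different letter names
Eb and D# name the same pitch class
= D#4


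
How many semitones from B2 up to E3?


Step by step:
Absolute semitone position = octave×12 + chromatic position
B2: 2×12 + 11 = 35
E3: 3×12 + 4 = 40
Difference = 40 - 35 = 5
= 5 semitones


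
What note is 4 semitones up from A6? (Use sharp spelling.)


Solution.
A6: chromatic position 9 in octave 6 → absolute = 6×12 + 9 = 81
Transpose up 4: 81 + 4 = 85
85 = 7×12 + 1 → C# in octave 7
Result = C#7


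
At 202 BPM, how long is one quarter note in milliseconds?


One quarter-note beat = 60000 / BPM = 60000 / 202 ms
Duration = 60000 / 202
= 297.0 ms


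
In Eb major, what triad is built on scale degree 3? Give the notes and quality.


Reasoning:
Eb major scale: Eb F G Ab Bb C D
Diatonic triad on degree 3 stacks scale notes 3, 5, 7: G Bb D
G→Bb = 3 semitones; G→D = 7 semitones → minor triad
= G Bb D (minor)


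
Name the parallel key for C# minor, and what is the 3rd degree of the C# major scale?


Parallel keys share the same tonic but differ in mode
C# minor → parallel is C# major
C# major scale: C# D# E# F# G# A# B#
= C# major; 3rd degree = E#


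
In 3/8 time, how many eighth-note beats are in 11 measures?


Time signature 3/8: the bottom number 8 means the eighth note gets one count
The top number 3 means 3 eighth-note beats per measure
Total = 3 × 11 measures
= 33 eighth-note beats


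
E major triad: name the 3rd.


Major triad = root + major 3rd (4 semitones) + perfect 5th (7 semitones)
A triad on E stacks thirds, so the chord tones use letter names E-G-B
Root: E
Major 3rd above E: G#
Perfect 5th above E: B
The 3rd = G#


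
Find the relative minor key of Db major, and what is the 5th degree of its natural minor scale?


The relative minor shares the major's key signature and starts on its 6th degree
6th degree = a major 6th above the tonic; a major 6th above Db is Bb
→ relative minor of Db major is Bb minor
Bb natural minor scale: Bb C Db Eb F Gb Ab
= Bb minor; 5th degree = F


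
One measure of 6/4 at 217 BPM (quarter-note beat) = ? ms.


Let's work it out.
Quarter-note beat duration = 60000 / 217 ms
Beats per measure (6/4) = 6
One measure = 6 × 60000 / 217 = 360000 / 217 ms
= 1659.0 ms


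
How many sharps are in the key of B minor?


Sharp minor keys follow the circle of fifths: A(0), E(1), B(2), F#(3), C#(4), G#(5), D#(6), A#(7)
B minor has 2 sharps
Order of sharps: F# C# G# D# A# E# B# → first 2: F#, C#
= 2 sharps


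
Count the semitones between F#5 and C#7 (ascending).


Reasoning:
Absolute semitone position = octave×12 + chromatic position
F#5: 5×12 + 6 = 66
C#7: 7×12 + 1 = 85
Difference = 85 - 66 = 19
= 19 semitones


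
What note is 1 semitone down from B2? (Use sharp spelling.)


Reasoning:
B2: chromatic position 11 in octave 2 → absolute = 2×12 + 11 = 35
Transpose down 1: 35 - 1 = 34
34 = 2×12 + 10 → A# in octave 2
Result = A#2


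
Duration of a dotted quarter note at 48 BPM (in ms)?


Let's work it out.
One quarter-note beat = 60000 / BPM = 60000 / 48 ms
Dotted quarter note = 3/2 × quarter note
Duration = 3/2 × 60000 / 48 = 90000 / 48
= 1875.0 ms


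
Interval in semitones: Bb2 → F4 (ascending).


Reasoning:
Absolute semitone position = octave×12 + chromatic position
Bb2: 2×12 + 10 = 34
F4: 4×12 + 5 = 53
Difference = 53 - 34 = 19
= 19 semitones


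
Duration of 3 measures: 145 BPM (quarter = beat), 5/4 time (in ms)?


Quarter-note beat duration = 60000 / 145 ms
Beats per measure (5/4) = 5
One measure = 5 × 60000 / 145 = 300000 / 145 ms
3 measures = 3 × 300000 / 145 = 900000 / 145
= 6206.9 ms


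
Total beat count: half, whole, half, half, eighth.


Solution.
Beat values:
  half = 2 beats
  whole = 4 beats
  half = 2 beats
  half = 2 beats
  eighth = 0.5 beats
Sum = 2 + 4 + 2 + 2 + 0.5
= 10.5 beats


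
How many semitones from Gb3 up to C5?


Solution.
Absolute semitone position = octave×12 + chromatic position
Gb3: 3×12 + 6 = 42
C5: 5×12 + 0 = 60
Difference = 60 - 42 = 18
= 18 semitones


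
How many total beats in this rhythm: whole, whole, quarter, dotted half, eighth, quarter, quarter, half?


Reasoning:
Beat values:
  whole = 4 beats
  whole = 4 beats
  quarter = 1 beat
  dotted half = 3 beats
  eighth = 0.5 beats
  quarter = 1 beat
  quarter = 1 beat
  half = 2 beats
Sum = 4 + 4 + 1 + 3 + 0.5 + 1 + 1 + 2
= 16.5 beats


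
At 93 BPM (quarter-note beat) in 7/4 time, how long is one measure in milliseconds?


Reasoning:
Quarter-note beat duration = 60000 / 93 ms
Beats per measure (7/4) = 7
One measure = 7 × 60000 / 93 = 420000 / 93 ms
= 4516.1 ms


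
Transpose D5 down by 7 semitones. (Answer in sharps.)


Working:
D5: chromatic position 2 in octave 5 → absolute = 5×12 + 2 = 62
Transpose down 7: 62 - 7 = 55
55 = 4×12 + 7 → G in octave 4
Result = G4


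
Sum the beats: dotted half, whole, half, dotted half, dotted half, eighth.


Beat values:
  dotted half = 3 beats
  whole = 4 beats
  half = 2 beats
  dotted half = 3 beats
  dotted half = 3 beats
  eighth = 0.5 beats
Sum = 3 + 4 + 2 + 3 + 3 + 0.5
= 15.5 beats


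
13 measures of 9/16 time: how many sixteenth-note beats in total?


Solution.
Time signature 9/16: the bottom number 16 means the sixteenth note gets one count
The top number 9 means 9 sixteenth-note beats per measure
Total = 9 × 13 measures
= 117 sixteenth-note beats


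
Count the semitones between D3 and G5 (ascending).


Working:
Absolute semitone position = octave×12 + chromatic position
D3: 3×12 + 2 = 38
G5: 5×12 + 7 = 67
Difference = 67 - 38 = 29
= 29 semitones


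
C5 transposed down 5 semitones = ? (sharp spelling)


Reasoning:
C5: chromatic position 0 in octave 5 → absolute = 5×12 + 0 = 60
Transpose down 5: 60 - 5 = 55
55 = 4×12 + 7 → G in octave 4
Result = G4


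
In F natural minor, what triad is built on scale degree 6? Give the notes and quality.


Working:
F natural minor scale: F G Ab Bb C Db Eb
Diatonic triad on degree 6 stacks scale notes 6, 1, 3: Db F Ab
Db→F = 4 semitones; Db→Ab = 7 semitones → major triad
= Db F Ab (major)


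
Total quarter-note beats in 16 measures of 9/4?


Time signature 9/4: the bottom number 4 means the quarter note gets one count
The top number 9 means 9 quarter-note beats per measure
Total = 9 × 16 measures
= 144 quarter-note beats


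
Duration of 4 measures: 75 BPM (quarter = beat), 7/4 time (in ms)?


Let's work it out.
Quarter-note beat duration = 60000 / 75 ms
Beats per measure (7/4) = 7
One measure = 7 × 60000 / 75 = 420000 / 75 ms
4 measures = 4 × 420000 / 75 = 1680000 / 75
= 22400.0 ms


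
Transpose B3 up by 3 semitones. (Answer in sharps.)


Reasoning:
B3: chromatic position 11 in octave 3 → absolute = 3×12 + 11 = 47
Transpose up 3: 47 + 3 = 50
50 = 4×12 + 2 → D in octave 4
Result = D4


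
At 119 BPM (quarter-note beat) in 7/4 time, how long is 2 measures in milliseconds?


Step by step:
Quarter-note beat duration = 60000 / 119 ms
Beats per measure (7/4) = 7
One measure = 7 × 60000 / 119 = 420000 / 119 ms
2 measures = 2 × 420000 / 119 = 840000 / 119
= 7058.8 ms


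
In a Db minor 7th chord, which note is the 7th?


Reasoning:
Minor 7th chord = root + minor 3rd + perfect 5th + minor 7th
Seventh chords stack in thirds, so the letter names are D-F-A-C
Root: Db
Minor 3rd above Db: Fb
Perfect 5th above Db: Ab
Minor 7th above Db: Cb
The 7th = Cb


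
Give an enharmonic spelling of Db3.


Enharmonic notes sound the same pitch but are spelled with different letter names
Db and C# name the same pitch class
= C#3


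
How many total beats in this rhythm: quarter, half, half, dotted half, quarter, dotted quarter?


Step by step:
Beat values:
  quarter = 1 beat
  half = 2 beats
  half = 2 beats
  dotted half = 3 beats
  quarter = 1 beat
  dotted quarter = 1.5 beats
Sum = 1 + 2 + 2 + 3 + 1 + 1.5
= 10.5 beats


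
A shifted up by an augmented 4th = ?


Let's work it out.
augmented 4th: 4 letter names, 6 semitones
Letter: A + 3 → D
Pitch: A + 6 semitones, spelled as a D → D#
= D#


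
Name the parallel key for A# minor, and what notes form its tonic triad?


Reasoning:
Parallel keys share the same tonic but differ in mode
A# minor → parallel is A# major
Tonic triad of A# major = A# C## E#
= A# major; triad = A# C## E#


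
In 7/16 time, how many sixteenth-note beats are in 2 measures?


Solution.
Time signature 7/16: the bottom number 16 means the sixteenth note gets one count
The top number 7 means 7 sixteenth-note beats per measure
Total = 7 × 2 measures
= 14 sixteenth-note beats


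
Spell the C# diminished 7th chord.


Diminished 7th chord = root + minor 3rd + diminished 5th + diminished 7th
Seventh chords stack in thirds, so the letter names are C-E-G-B
Root: C#
Minor 3rd above C#: E
Diminished 5th above C#: G
Diminished 7th above C#: Bb
Chord = C# E G Bb


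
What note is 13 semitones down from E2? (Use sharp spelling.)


Let's work it out.
E2: chromatic position 4 in octave 2 → absolute = 2×12 + 4 = 28
Transpose down 13: 28 - 13 = 15
15 = 1×12 + 3 → D# in octave 1
Result = D#1


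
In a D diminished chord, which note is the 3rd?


Diminished triad = root + minor 3rd (3 semitones) + diminished 5th (6 semitones)
A triad on D stacks thirds, so the chord tones use letter names D-F-A
Root: D
Minor 3rd above D: F
Diminished 5th above D: Ab
The 3rd = F


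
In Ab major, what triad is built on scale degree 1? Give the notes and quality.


Solution.
Ab major scale: Ab Bb C Db Eb F G
Diatonic triad on degree 1 stacks scale notes 1, 3, 5: Ab C Eb
Ab→C = 4 semitones; Ab→Eb = 7 semitones → major triad
= Ab C Eb (major)


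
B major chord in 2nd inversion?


Step by step:
Root position: B D# F#
2nd inversion: move root and 3rd up an octave
Bass note: F#
Notes (bottom to top) = F# B D#


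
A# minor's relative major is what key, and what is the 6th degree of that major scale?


Solution.
The relative major shares the key signature and is a minor 3rd above the minor tonic
A minor 3rd above A# is C#
→ relative major of A# minor is C# major
C# major scale: C# D# E# F# G# A# B#
= C# major; 6th degree = A#


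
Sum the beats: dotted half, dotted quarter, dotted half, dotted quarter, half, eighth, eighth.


Beat values:
  dotted half = 3 beats
  dotted quarter = 1.5 beats
  dotted half = 3 beats
  dotted quarter = 1.5 beats
  half = 2 beats
  eighth = 0.5 beats
  eighth = 0.5 beats
Sum = 3 + 1.5 + 3 + 1.5 + 2 + 0.5 + 0.5
= 12 beats


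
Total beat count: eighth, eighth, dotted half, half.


Solution.
Beat values:
  eighth = 0.5 beats
  eighth = 0.5 beats
  dotted half = 3 beats
  half = 2 beats
Sum = 0.5 + 0.5 + 3 + 2
= 6 beats


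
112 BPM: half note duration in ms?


Reasoning:
One quarter-note beat = 60000 / BPM = 60000 / 112 ms
Half note = 2 × quarter note
Duration = 2 × 60000 / 112 = 120000 / 112
= 1071.4 ms


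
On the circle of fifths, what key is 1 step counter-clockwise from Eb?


Reasoning:
Each counter-clockwise step moves down a perfect 5th (= up a perfect 4th)
From Eb: Eb → Ab
= Ab


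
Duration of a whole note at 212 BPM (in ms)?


Step by step:
One quarter-note beat = 60000 / BPM = 60000 / 212 ms
Whole note = 4 × quarter note
Duration = 4 × 60000 / 212 = 240000 / 212
= 1132.1 ms


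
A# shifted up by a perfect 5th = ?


perfect 5th: 5 letter names, 7 semitones
Letter: A + 4 → E
Pitch: A# + 7 semitones, spelled as an E → E#
= E#


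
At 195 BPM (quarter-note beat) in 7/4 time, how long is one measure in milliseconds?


Step by step:
Quarter-note beat duration = 60000 / 195 ms
Beats per measure (7/4) = 7
One measure = 7 × 60000 / 195 = 420000 / 195 ms
= 2153.8 ms


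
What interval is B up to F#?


Let's work it out.
Letter names: B → F spans 5 letter names → a 5th
Semitones: B → F# = 7 half-steps
A 5th of 7 semitones is a perfect 5th
= perfect 5th


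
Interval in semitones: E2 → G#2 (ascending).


Solution.
Absolute semitone position = octave×12 + chromatic position
E2: 2×12 + 4 = 28
G#2: 2×12 + 8 = 32
Difference = 32 - 28 = 4
= 4 semitones


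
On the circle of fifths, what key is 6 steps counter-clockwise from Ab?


Each counter-clockwise step moves down a perfect 5th (= up a perfect 4th)
From Ab: Ab → Db → F#/Gb → B → E → A → D
= D


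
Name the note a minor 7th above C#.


Solution.
A 7th spans 7 letter names, so from C we land on B
A minor 7th = 10 semitones above C#
Spell B at that pitch: B
= B


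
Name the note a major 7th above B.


Solution.
A 7th spans 7 letter names, so from B we land on A
A major 7th = 11 semitones above B
Spell A at that pitch: A#
= A#


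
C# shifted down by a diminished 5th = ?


Step by step:
diminished 5th: 5 letter names, 6 semitones
Letter: C - 4 → F
Pitch: C# - 6 semitones, spelled as an F → F##
= F##


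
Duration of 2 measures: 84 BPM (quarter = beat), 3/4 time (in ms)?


Quarter-note beat duration = 60000 / 84 ms
Beats per measure (3/4) = 3
One measure = 3 × 60000 / 84 = 180000 / 84 ms
2 measures = 2 × 180000 / 84 = 360000 / 84
= 4285.7 ms


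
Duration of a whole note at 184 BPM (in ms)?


One quarter-note beat = 60000 / BPM = 60000 / 184 ms
Whole note = 4 × quarter note
Duration = 4 × 60000 / 184 = 240000 / 184
= 1304.3 ms


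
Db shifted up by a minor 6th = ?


minor 6th: 6 letter names, 8 semitones
Letter: D + 5 → B
Pitch: Db + 8 semitones, spelled as a B → Bbb
= Bbb


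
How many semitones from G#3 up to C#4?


Let's work it out.
Absolute semitone position = octave×12 + chromatic position
G#3: 3×12 + 8 = 44
C#4: 4×12 + 1 = 49
Difference = 49 - 44 = 5
= 5 semitones


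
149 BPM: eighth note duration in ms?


Working:
One quarter-note beat = 60000 / BPM = 60000 / 149 ms
Eighth note = 1/2 × quarter note
Duration = 1/2 × 60000 / 149 = 30000 / 149
= 201.3 ms


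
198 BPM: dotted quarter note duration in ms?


Step by step:
One quarter-note beat = 60000 / BPM = 60000 / 198 ms
Dotted quarter note = 3/2 × quarter note
Duration = 3/2 × 60000 / 198 = 90000 / 198
= 454.5 ms


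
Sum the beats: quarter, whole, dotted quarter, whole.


Working:
Beat values:
  quarter = 1 beat
  whole = 4 beats
  dotted quarter = 1.5 beats
  whole = 4 beats
Sum = 1 + 4 + 1.5 + 4
= 10.5 beats


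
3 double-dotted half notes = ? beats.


Step by step:
Base half note = 2 beats
Dot 1 adds half the previous value: +1
Dot 2 adds half the previous value: +1/2
One double-dotted half = 2 + 1 + 1/2 = 7/2
3 of them = 3 × 7/2 = 21/2
= 21/2 beats


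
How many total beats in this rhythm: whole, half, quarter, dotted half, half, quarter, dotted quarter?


Reasoning:
Beat values:
  whole = 4 beats
  half = 2 beats
  quarter = 1 beat
  dotted half = 3 beats
  half = 2 beats
  quarter = 1 beat
  dotted quarter = 1.5 beats
Sum = 4 + 2 + 1 + 3 + 2 + 1 + 1.5
= 14.5 beats


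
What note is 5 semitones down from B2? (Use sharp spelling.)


B2: chromatic position 11 in octave 2 → absolute = 2×12 + 11 = 35
Transpose down 5: 35 - 5 = 30
30 = 2×12 + 6 → F# in octave 2
Result = F#2


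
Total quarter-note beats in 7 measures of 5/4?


Let's work it out.
Time signature 5/4: the bottom number 4 means the quarter note gets one count
The top number 5 means 5 quarter-note beats per measure
Total = 5 × 7 measures
= 35 quarter-note beats


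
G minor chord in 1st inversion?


Step by step:
Root position: G Bb D
1st inversion: move root up an octave
Bass note: Bb
Notes (bottom to top) = Bb D G


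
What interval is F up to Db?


Letter names: F → D spans 6 letter names → a 6th
Semitones: F → Db = 8 half-steps
A 6th of 8 semitones is a minor 6th
= minor 6th


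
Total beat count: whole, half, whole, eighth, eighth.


Beat values:
  whole = 4 beats
  half = 2 beats
  whole = 4 beats
  eighth = 0.5 beats
  eighth = 0.5 beats
Sum = 4 + 2 + 4 + 0.5 + 0.5
= 11 beats


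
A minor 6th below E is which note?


Step by step:
A 6th spans 6 letter names, so from E we land on G
A minor 6th = 8 semitones below E
Spell G at that pitch: G#
= G#


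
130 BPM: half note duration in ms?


One quarter-note beat = 60000 / BPM = 60000 / 130 ms
Half note = 2 × quarter note
Duration = 2 × 60000 / 130 = 120000 / 130
= 923.1 ms


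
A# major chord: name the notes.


Major triad = root + major 3rd (4 semitones) + perfect 5th (7 semitones)
A triad on A# stacks thirds, so the chord tones use letter names A-C-E
Root: A#
Major 3rd above A#: C##
Perfect 5th above A#: E#
Chord = A# C## E#


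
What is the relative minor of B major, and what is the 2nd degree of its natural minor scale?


Working:
The relative minor shares the major's key signature and starts on its 6th degree
6th degree = a major 6th above the tonic; a major 6th above B is G#
→ relative minor of B major is G# minor
G# natural minor scale: G# A# B C# D# E F#
= G# minor; 2nd degree = A#


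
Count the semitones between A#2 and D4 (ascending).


Solution.
Absolute semitone position = octave×12 + chromatic position
A#2: 2×12 + 10 = 34
D4: 4×12 + 2 = 50
Difference = 50 - 34 = 16
= 16 semitones


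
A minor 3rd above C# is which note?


Step by step:
A 3rd spans 3 letter names, so from C we land on E
A minor 3rd = 3 semitones above C#
Spell E at that pitch: E
= E


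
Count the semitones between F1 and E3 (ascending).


Step by step:
Absolute semitone position = octave×12 + chromatic position
F1: 1×12 + 5 = 17
E3: 3×12 + 4 = 40
Difference = 40 - 17 = 23
= 23 semitones


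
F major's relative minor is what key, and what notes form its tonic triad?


Step by step:
The relative minor shares the major's key signature and starts on its 6th degree
6th degree = a major 6th above the tonic; a major 6th above F is D
→ relative minor of F major is D minor
Tonic triad of D minor = root + minor 3rd + perfect 5th = D F A
= D minor; triad = D F A


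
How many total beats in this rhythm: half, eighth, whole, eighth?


Solution.
Beat values:
  half = 2 beats
  eighth = 0.5 beats
  whole = 4 beats
  eighth = 0.5 beats
Sum = 2 + 0.5 + 4 + 0.5
= 7 beats


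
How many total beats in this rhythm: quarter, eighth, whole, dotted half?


Let's work it out.
Beat values:
  quarter = 1 beat
  eighth = 0.5 beats
  whole = 4 beats
  dotted half = 3 beats
Sum = 1 + 0.5 + 4 + 3
= 8.5 beats


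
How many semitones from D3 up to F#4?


Solution.
Absolute semitone position = octave×12 + chromatic position
D3: 3×12 + 2 = 38
F#4: 4×12 + 6 = 54
Difference = 54 - 38 = 16
= 16 semitones


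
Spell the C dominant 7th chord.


Solution.
Dominant 7th chord = root + major 3rd + perfect 5th + minor 7th
Seventh chords stack in thirds, so the letter names are C-E-G-B
Root: C
Major 3rd above C: E
Perfect 5th above C: G
Minor 7th above C: Bb
Chord = C E G Bb


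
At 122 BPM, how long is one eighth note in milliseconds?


Solution.
One quarter-note beat = 60000 / BPM = 60000 / 122 ms
Eighth note = 1/2 × quarter note
Duration = 1/2 × 60000 / 122 = 30000 / 122
= 245.9 ms


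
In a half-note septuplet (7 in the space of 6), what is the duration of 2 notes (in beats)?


Reasoning:
Septuplet: 7 notes occupy the space of 6 half notes
Space = 6 × 2 = 12 beats
Each septuplet note = 12 / 7 = 12/7 beats
2 notes = 2 × 12/7 = 24/7
= 24/7 beats


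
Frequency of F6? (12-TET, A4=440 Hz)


Let's work it out.
f = 440 × 2^(n/12) where n = semitones from A4
F6: 20 semitones from A4
f = 440 × 2^(20/12)
f = 1396.91 Hz


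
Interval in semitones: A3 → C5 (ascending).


Absolute semitone position = octave×12 + chromatic position
A3: 3×12 + 9 = 45
C5: 5×12 + 0 = 60
Difference = 60 - 45 = 15
= 15 semitones


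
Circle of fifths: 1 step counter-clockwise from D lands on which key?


Step by step:
Each counter-clockwise step moves down a perfect 5th (= up a perfect 4th)
From D: D → G
= G


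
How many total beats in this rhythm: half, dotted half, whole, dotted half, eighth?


Let's work it out.
Beat values:
  half = 2 beats
  dotted half = 3 beats
  whole = 4 beats
  dotted half = 3 beats
  eighth = 0.5 beats
Sum = 2 + 3 + 4 + 3 + 0.5
= 12.5 beats


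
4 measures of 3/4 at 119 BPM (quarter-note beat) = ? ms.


Step by step:
Quarter-note beat duration = 60000 / 119 ms
Beats per measure (3/4) = 3
One measure = 3 × 60000 / 119 = 180000 / 119 ms
4 measures = 4 × 180000 / 119 = 720000 / 119
= 6050.4 ms


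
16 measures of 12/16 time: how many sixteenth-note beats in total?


Reasoning:
Time signature 12/16: the bottom number 16 means the sixteenth note gets one count
The top number 12 means 12 sixteenth-note beats per measure
Total = 12 × 16 measures
= 192 sixteenth-note beats


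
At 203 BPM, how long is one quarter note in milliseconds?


Reasoning:
One quarter-note beat = 60000 / BPM = 60000 / 203 ms
Duration = 60000 / 203
= 295.6 ms


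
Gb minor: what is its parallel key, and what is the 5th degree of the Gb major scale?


Reasoning:
Parallel keys share the same tonic but differ in mode
Gb minor → parallel is Gb major
Gb major scale: Gb Ab Bb Cb Db Eb F
= Gb major; 5th degree = Db


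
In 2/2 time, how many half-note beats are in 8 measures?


Time signature 2/2: the bottom number 2 means the half note gets one count
The top number 2 means 2 half-note beats per measure
Total = 2 × 8 measures
= 16 half-note beats


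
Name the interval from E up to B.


Step by step:
Letter names: E → B spans 5 letter names → a 5th
Semitones: E → B = 7 half-steps
A 5th of 7 semitones is a perfect 5th
= perfect 5th


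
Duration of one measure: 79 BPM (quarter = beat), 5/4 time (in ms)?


Let's work it out.
Quarter-note beat duration = 60000 / 79 ms
Beats per measure (5/4) = 5
One measure = 5 × 60000 / 79 = 300000 / 79 ms
= 3797.5 ms


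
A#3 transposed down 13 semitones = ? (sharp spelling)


Let's work it out.
A#3: chromatic position 10 in octave 3 → absolute = 3×12 + 10 = 46
Transpose down 13: 46 - 13 = 33
33 = 2×12 + 9 → A in octave 2
Result = A2


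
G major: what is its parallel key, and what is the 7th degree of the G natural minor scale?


Solution.
Parallel keys share the same tonic but differ in mode
G major → parallel is G minor
G natural minor scale: G A Bb C D Eb F
= G minor; 7th degree = F


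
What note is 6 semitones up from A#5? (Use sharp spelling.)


A#5: chromatic position 10 in octave 5 → absolute = 5×12 + 10 = 70
Transpose up 6: 70 + 6 = 76
76 = 6×12 + 4 → E in octave 6
Result = E6


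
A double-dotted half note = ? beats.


Reasoning:
Base half note = 2 beats
Dot 1 adds half the previous value: +1
Dot 2 adds half the previous value: +1/2
One double-dotted half = 2 + 1 + 1/2 = 7/2
= 7/2 beats


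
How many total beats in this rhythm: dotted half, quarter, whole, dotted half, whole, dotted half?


Solution.
Beat values:
  dotted half = 3 beats
  quarter = 1 beat
  whole = 4 beats
  dotted half = 3 beats
  whole = 4 beats
  dotted half = 3 beats
Sum = 3 + 1 + 4 + 3 + 4 + 3
= 18 beats


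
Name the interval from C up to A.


Working:
Letter names: C → A spans 6 letter names → a 6th
Semitones: C → A = 9 half-steps
A 6th of 9 semitones is a major 6th
= major 6th


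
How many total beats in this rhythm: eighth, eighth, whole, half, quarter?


Beat values:
  eighth = 0.5 beats
  eighth = 0.5 beats
  whole = 4 beats
  half = 2 beats
  quarter = 1 beat
Sum = 0.5 + 0.5 + 4 + 2 + 1
= 8 beats


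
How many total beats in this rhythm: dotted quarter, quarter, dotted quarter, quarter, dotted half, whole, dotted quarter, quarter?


Let's work it out.
Beat values:
  dotted quarter = 1.5 beats
  quarter = 1 beat
  dotted quarter = 1.5 beats
  quarter = 1 beat
  dotted half = 3 beats
  whole = 4 beats
  dotted quarter = 1.5 beats
  quarter = 1 beat
Sum = 1.5 + 1 + 1.5 + 1 + 3 + 4 + 1.5 + 1
= 14.5 beats


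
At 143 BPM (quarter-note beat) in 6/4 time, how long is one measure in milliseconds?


Step by step:
Quarter-note beat duration = 60000 / 143 ms
Beats per measure (6/4) = 6
One measure = 6 × 60000 / 143 = 360000 / 143 ms
= 2517.5 ms


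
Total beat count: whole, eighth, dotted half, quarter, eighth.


Let's work it out.
Beat values:
  whole = 4 beats
  eighth = 0.5 beats
  dotted half = 3 beats
  quarter = 1 beat
  eighth = 0.5 beats
Sum = 4 + 0.5 + 3 + 1 + 0.5
= 9 beats


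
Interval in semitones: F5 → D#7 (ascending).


Solution.
Absolute semitone position = octave×12 + chromatic position
F5: 5×12 + 5 = 65
D#7: 7×12 + 3 = 87
Difference = 87 - 65 = 22
= 22 semitones


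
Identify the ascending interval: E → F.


Let's work it out.
Letter names: E → F spans 2 letter names → a 2nd
Semitones: E → F = 1 half-step
A 2nd of 1 semitone is a minor 2nd
= minor 2nd


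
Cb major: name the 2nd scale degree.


Step by step:
Major scale pattern: W-W-H-W-W-W-H (2-2-1-2-2-2-1 semitones)
Starting from Cb:
  Cb + 2 semitones → Db
  Db + 2 semitones → Eb
  Eb + 1 semitone → Fb
  Fb + 2 semitones → Gb
  Gb + 2 semitones → Ab
  Ab + 2 semitones → Bb
  Bb + 1 semitone → Cb
Scale: Cb Db Eb Fb Gb Ab Bb
Degree 2 = Db


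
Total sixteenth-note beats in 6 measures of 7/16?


Time signature 7/16: the bottom number 16 means the sixteenth note gets one count
The top number 7 means 7 sixteenth-note beats per measure
Total = 7 × 6 measures
= 42 sixteenth-note beats


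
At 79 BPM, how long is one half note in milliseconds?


Working:
One quarter-note beat = 60000 / BPM = 60000 / 79 ms
Half note = 2 × quarter note
Duration = 2 × 60000 / 79 = 120000 / 79
= 1519.0 ms


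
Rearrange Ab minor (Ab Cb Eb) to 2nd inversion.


Root position: Ab Cb Eb
2nd inversion: move root and 3rd up an octave
Bass note: Eb
Notes (bottom to top) = Eb Ab Cb


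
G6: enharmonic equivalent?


Step by step:
Enharmonic notes sound the same pitch but are spelled with different letter names
G and Abb name the same pitch class
= Abb6


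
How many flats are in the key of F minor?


Step by step:
Flat minor keys: A(0), D(1), G(2), C(3), F(4), Bb(5), Eb(6), Ab(7)
F minor has 4 flats
Order of flats: Bb Eb Ab Db Gb Cb Fb → first 4: Bb, Eb, Ab, Db
= 4 flats
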